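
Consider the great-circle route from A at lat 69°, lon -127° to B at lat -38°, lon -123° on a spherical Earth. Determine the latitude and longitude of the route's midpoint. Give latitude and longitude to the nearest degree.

From cos δ = sin φ₁ sin φ₂ + cos φ₁ cos φ₂ cos Δλ, the central angle is δ ≈ 1.868 rad (107.0°).
Interpolate at f = 1/2 with slerp weights a = sin((1−f)δ)/sin δ ≈ 0.841, b = sin(fδ)/sin δ ≈ 0.841.
p = a·p₁ + b·p₂ ≈ (-0.542, -0.796, 0.267); φ = arcsin(p_z) ≈ 15.51°, λ = atan2(p_y, p_x) ≈ -124.25°.

≈ lat 16°, lon -124°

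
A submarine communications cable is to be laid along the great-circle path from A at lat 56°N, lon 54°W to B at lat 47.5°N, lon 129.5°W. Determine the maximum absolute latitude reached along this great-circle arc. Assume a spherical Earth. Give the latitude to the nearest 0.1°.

The great circle lies in the plane with unit normal n̂ = (p₁ × p₂)/|p₁ × p₂|.
Here n̂_z ≈ -0.516; the vertex latitude is φ_max = arccos|n̂_z| ≈ 58.9°.
Check via Clairaut: cos φ_max = |cos φ₁| · sin C = cos(56.0°)·sin(67.4°) ≈ 0.516, again giving ≈ 58.9°.

≈ 58.9°N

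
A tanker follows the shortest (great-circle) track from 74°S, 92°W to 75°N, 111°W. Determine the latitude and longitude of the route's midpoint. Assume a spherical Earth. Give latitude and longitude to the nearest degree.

≈ 1°N, 101°W

The haversine formula gives a central angle δ ≈ 2.608 rad (149.4°) between the endpoints.
Interpolate at f = 1/2 with slerp weights a = sin((1−f)δ)/sin δ ≈ 1.897, b = sin(fδ)/sin δ ≈ 1.897.
p = a·p₁ + b·p₂ ≈ (-0.194, -0.981, 0.009); φ = arcsin(p_z) ≈ 0.51°, λ = atan2(p_y, p_x) ≈ -101.20°.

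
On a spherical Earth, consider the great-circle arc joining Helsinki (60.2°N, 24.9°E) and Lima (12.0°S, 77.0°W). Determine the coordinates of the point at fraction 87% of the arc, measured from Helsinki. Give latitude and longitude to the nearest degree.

≈ 0°N, 70°W

Convert each endpoint to a unit vector on the sphere (x = cos φ cos λ, y = cos φ sin λ, z = sin φ).
The central angle between the endpoints is δ = arccos(p₁·p₂) ≈ 1.855 rad (106.3°).
Interpolate at f = 0.87 with slerp weights a = sin((1−f)δ)/sin δ ≈ 0.249, b = sin(fδ)/sin δ ≈ 1.041.
p = a·p₁ + b·p₂ ≈ (0.341, -0.940, -0.000); φ = arcsin(p_z) ≈ -0.03°, λ = atan2(p_y, p_x) ≈ -70.05°.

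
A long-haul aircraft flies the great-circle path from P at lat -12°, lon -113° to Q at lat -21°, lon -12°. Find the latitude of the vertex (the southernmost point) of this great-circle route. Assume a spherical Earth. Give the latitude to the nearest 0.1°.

≈ -25.7°

The great circle lies in the plane with unit normal n̂ = (p₁ × p₂)/|p₁ × p₂|.
Here n̂_z ≈ +0.901; the vertex latitude is φ_max = arccos|n̂_z| ≈ 25.7°.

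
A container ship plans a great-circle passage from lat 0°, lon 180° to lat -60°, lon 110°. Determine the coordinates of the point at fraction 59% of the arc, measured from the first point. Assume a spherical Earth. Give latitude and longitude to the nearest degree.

Convert each endpoint to a unit vector on the sphere (x = cos φ cos λ, y = cos φ sin λ, z = sin φ).
The central angle between the endpoints is δ = arccos(p₁·p₂) ≈ 1.399 rad (80.2°).
Interpolate at f = 0.59 with slerp weights a = sin((1−f)δ)/sin δ ≈ 0.551, b = sin(fδ)/sin δ ≈ 0.746.
p = a·p₁ + b·p₂ ≈ (-0.678, 0.350, -0.646); φ = arcsin(p_z) ≈ -40.23°, λ = atan2(p_y, p_x) ≈ 152.68°.

≈ lat -40°, lon 153°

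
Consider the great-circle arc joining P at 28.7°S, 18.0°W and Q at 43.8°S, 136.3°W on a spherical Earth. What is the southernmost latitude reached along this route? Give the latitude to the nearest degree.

≈ 56°S

The great circle lies in the plane with unit normal n̂ = (p₁ × p₂)/|p₁ × p₂|.
Here n̂_z ≈ -0.558; the vertex latitude is φ_max = arccos|n̂_z| ≈ 56.1°.
Check via Clairaut: cos φ_max = |cos φ₁| · sin C = cos(28.7°)·sin(140.5°) ≈ 0.558, again giving ≈ 56.1°.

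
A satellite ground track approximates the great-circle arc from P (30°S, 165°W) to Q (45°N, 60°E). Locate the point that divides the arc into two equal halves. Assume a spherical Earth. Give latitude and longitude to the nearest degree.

≈ (18°N, 141°E)

The haversine formula gives a central angle δ ≈ 2.476 rad (141.9°) between the endpoints.
Interpolate at f = 1/2 with slerp weights a = sin((1−f)δ)/sin δ ≈ 1.531, b = sin(fδ)/sin δ ≈ 1.531.
p = a·p₁ + b·p₂ ≈ (-0.739, 0.594, 0.317); φ = arcsin(p_z) ≈ 18.48°, λ = atan2(p_y, p_x) ≈ 141.21°.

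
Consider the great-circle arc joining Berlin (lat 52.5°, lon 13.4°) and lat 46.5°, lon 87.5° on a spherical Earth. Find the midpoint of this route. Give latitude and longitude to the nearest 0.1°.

From cos δ = sin φ₁ sin φ₂ + cos φ₁ cos φ₂ cos Δλ, the central angle is δ ≈ 0.809 rad (46.3°).
Interpolate at f = 1/2 with slerp weights a = sin((1−f)δ)/sin δ ≈ 0.544, b = sin(fδ)/sin δ ≈ 0.544.
p = a·p₁ + b·p₂ ≈ (0.338, 0.451, 0.826); φ = arcsin(p_z) ≈ 55.69°, λ = atan2(p_y, p_x) ≈ 53.10°.

≈ lat 55.7°, lon 53.1°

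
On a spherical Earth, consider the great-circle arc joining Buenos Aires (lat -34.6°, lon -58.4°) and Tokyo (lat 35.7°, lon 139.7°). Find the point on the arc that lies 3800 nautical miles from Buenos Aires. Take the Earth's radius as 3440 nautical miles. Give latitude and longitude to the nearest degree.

Convert each endpoint to a unit vector on the sphere (x = cos φ cos λ, y = cos φ sin λ, z = sin φ).
The central angle between the endpoints is δ = arccos(p₁·p₂) ≈ 2.883 rad (165.2°). The total great-circle distance is δ·R ≈ 2.883 × 3440 ≈ 9917 nmi, so the target fraction is f = 3800/9917 ≈ 0.383.
Interpolate at f ≈ 0.383 with slerp weights a = sin((1−f)δ)/sin δ ≈ 3.826, b = sin(fδ)/sin δ ≈ 3.493.
p = a·p₁ + b·p₂ ≈ (-0.513, -0.848, -0.134); φ = arcsin(p_z) ≈ -7.73°, λ = atan2(p_y, p_x) ≈ -121.18°.

≈ lat -8°, lon -121°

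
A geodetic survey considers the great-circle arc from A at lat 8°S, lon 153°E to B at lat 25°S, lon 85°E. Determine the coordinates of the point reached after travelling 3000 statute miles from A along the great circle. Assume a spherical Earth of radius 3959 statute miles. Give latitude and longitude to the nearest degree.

Convert each endpoint to a unit vector on the sphere (x = cos φ cos λ, y = cos φ sin λ, z = sin φ).
The central angle between the endpoints is δ = arccos(p₁·p₂) ≈ 1.165 rad (66.7°). The total great-circle distance is δ·R ≈ 1.165 × 3959 ≈ 4611 mi, so the target fraction is f = 3000/4611 ≈ 0.651.
Interpolate at f ≈ 0.651 with slerp weights a = sin((1−f)δ)/sin δ ≈ 0.431, b = sin(fδ)/sin δ ≈ 0.748.
p = a·p₁ + b·p₂ ≈ (-0.321, 0.869, -0.376); φ = arcsin(p_z) ≈ -22.09°, λ = atan2(p_y, p_x) ≈ 110.27°.

≈ lat 22°S, lon 110°E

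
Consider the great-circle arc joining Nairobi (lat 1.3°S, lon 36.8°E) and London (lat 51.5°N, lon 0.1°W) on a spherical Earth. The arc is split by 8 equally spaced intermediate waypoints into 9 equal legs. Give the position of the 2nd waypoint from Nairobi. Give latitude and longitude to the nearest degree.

Write both endpoints as unit vectors p₁, p₂ with components (cos φ cos λ, cos φ sin λ, sin φ).
The central angle between the endpoints is δ = arccos(p₁·p₂) ≈ 1.070 rad (61.3°).
Interpolate at f = 2/9 with slerp weights a = sin((1−f)δ)/sin δ ≈ 0.843, b = sin(fδ)/sin δ ≈ 0.269.
p = a·p₁ + b·p₂ ≈ (0.842, 0.505, 0.191); φ = arcsin(p_z) ≈ 11.01°, λ = atan2(p_y, p_x) ≈ 30.93°.

≈ lat 11°N, lon 31°E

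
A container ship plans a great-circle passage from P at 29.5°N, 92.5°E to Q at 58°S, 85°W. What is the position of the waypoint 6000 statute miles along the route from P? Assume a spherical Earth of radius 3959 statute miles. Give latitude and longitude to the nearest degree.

≈ 57°S, 87°E

Convert each endpoint to a unit vector on the sphere (x = cos φ cos λ, y = cos φ sin λ, z = sin φ).
The central angle between the endpoints is δ = arccos(p₁·p₂) ≈ 2.643 rad (151.4°). The total great-circle distance is δ·R ≈ 2.643 × 3959 ≈ 10465 mi, so the target fraction is f = 6000/10465 ≈ 0.573.
Interpolate at f ≈ 0.573 with slerp weights a = sin((1−f)δ)/sin δ ≈ 1.890, b = sin(fδ)/sin δ ≈ 2.089.
p = a·p₁ + b·p₂ ≈ (0.025, 0.541, -0.841); φ = arcsin(p_z) ≈ -57.23°, λ = atan2(p_y, p_x) ≈ 87.38°.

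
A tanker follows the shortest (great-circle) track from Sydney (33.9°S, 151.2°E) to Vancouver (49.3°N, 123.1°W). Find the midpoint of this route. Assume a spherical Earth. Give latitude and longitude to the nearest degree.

From cos δ = sin φ₁ sin φ₂ + cos φ₁ cos φ₂ cos Δλ, the central angle is δ ≈ 1.963 rad (112.5°).
Interpolate at f = 1/2 with slerp weights a = sin((1−f)δ)/sin δ ≈ 0.900, b = sin(fδ)/sin δ ≈ 0.900.
p = a·p₁ + b·p₂ ≈ (-0.975, -0.132, 0.180); φ = arcsin(p_z) ≈ 10.39°, λ = atan2(p_y, p_x) ≈ -172.30°.

≈ (10°N, 172°W)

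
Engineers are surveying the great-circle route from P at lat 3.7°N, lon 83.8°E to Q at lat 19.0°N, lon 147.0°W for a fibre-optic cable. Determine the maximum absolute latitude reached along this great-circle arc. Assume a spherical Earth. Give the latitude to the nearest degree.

≈ 27°N

The great circle lies in the plane with unit normal n̂ = (p₁ × p₂)/|p₁ × p₂|.
Here n̂_z ≈ +0.894; the vertex latitude is φ_max = arccos|n̂_z| ≈ 26.6°.
Check via Clairaut: cos φ_max = |cos φ₁| · sin C = cos(3.7°)·sin(63.6°) ≈ 0.894, again giving ≈ 26.6°.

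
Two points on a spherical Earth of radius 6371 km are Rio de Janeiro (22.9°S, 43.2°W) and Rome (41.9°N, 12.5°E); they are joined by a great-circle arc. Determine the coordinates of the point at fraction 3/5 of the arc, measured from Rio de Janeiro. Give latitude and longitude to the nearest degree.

Write both endpoints as unit vectors p₁, p₂ with components (cos φ cos λ, cos φ sin λ, sin φ).
The central angle between the endpoints is δ = arccos(p₁·p₂) ≈ 1.444 rad (82.7°).
Interpolate at f = 3/5 with slerp weights a = sin((1−f)δ)/sin δ ≈ 0.550, b = sin(fδ)/sin δ ≈ 0.768.
p = a·p₁ + b·p₂ ≈ (0.928, -0.223, 0.299); φ = arcsin(p_z) ≈ 17.39°, λ = atan2(p_y, p_x) ≈ -13.53°.

≈ 17°N, 14°W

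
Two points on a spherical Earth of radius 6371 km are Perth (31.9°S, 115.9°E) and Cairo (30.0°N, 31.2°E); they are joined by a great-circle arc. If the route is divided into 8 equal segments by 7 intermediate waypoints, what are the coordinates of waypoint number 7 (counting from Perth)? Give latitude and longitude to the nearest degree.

Write both endpoints as unit vectors p₁, p₂ with components (cos φ cos λ, cos φ sin λ, sin φ).
The central angle between the endpoints is δ = arccos(p₁·p₂) ≈ 1.768 rad (101.3°).
Interpolate at f = 7/8 with slerp weights a = sin((1−f)δ)/sin δ ≈ 0.224, b = sin(fδ)/sin δ ≈ 1.020.
p = a·p₁ + b·p₂ ≈ (0.672, 0.628, 0.392); φ = arcsin(p_z) ≈ 23.06°, λ = atan2(p_y, p_x) ≈ 43.05°.

≈ 23°N, 43°E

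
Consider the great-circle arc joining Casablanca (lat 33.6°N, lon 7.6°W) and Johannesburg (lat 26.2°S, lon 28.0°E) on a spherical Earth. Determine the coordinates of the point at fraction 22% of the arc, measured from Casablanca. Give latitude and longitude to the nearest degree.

≈ lat 21°N, lon 1°E

Write both endpoints as unit vectors p₁, p₂ with components (cos φ cos λ, cos φ sin λ, sin φ).
The central angle between the endpoints is δ = arccos(p₁·p₂) ≈ 1.199 rad (68.7°).
Interpolate at f = 0.22 with slerp weights a = sin((1−f)δ)/sin δ ≈ 0.864, b = sin(fδ)/sin δ ≈ 0.280.
p = a·p₁ + b·p₂ ≈ (0.935, 0.023, 0.354); φ = arcsin(p_z) ≈ 20.76°, λ = atan2(p_y, p_x) ≈ 1.39°.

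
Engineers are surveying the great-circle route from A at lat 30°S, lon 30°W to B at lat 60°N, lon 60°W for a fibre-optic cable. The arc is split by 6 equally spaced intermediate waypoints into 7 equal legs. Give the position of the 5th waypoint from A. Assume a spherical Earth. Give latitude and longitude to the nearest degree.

≈ lat 35°N, lon 46°W

Write both endpoints as unit vectors p₁, p₂ with components (cos φ cos λ, cos φ sin λ, sin φ).
The central angle between the endpoints is δ = arccos(p₁·p₂) ≈ 1.629 rad (93.3°).
Interpolate at f = 5/7 with slerp weights a = sin((1−f)δ)/sin δ ≈ 0.450, b = sin(fδ)/sin δ ≈ 0.920.
p = a·p₁ + b·p₂ ≈ (0.567, -0.593, 0.572); φ = arcsin(p_z) ≈ 34.87°, λ = atan2(p_y, p_x) ≈ -46.28°.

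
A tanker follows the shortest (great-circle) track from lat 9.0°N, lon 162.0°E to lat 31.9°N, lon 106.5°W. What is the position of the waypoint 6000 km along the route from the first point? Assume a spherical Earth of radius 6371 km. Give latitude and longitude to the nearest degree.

Convert each endpoint to a unit vector on the sphere (x = cos φ cos λ, y = cos φ sin λ, z = sin φ).
The central angle between the endpoints is δ = arccos(p₁·p₂) ≈ 1.510 rad (86.5°). The total great-circle distance is δ·R ≈ 1.510 × 6371 ≈ 9620 km, so the target fraction is f = 6000/9620 ≈ 0.624.
Interpolate at f ≈ 0.624 with slerp weights a = sin((1−f)δ)/sin δ ≈ 0.539, b = sin(fδ)/sin δ ≈ 0.810.
p = a·p₁ + b·p₂ ≈ (-0.702, -0.495, 0.512); φ = arcsin(p_z) ≈ 30.83°, λ = atan2(p_y, p_x) ≈ -144.81°.

≈ lat 31°N, lon 145°W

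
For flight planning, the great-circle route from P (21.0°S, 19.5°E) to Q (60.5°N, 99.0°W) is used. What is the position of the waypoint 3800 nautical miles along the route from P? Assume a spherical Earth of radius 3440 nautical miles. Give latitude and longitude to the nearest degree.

Write both endpoints as unit vectors p₁, p₂ with components (cos φ cos λ, cos φ sin λ, sin φ).
The central angle between the endpoints is δ = arccos(p₁·p₂) ≈ 2.131 rad (122.1°). The total great-circle distance is δ·R ≈ 2.131 × 3440 ≈ 7330 nmi, so the target fraction is f = 3800/7330 ≈ 0.518.
Interpolate at f ≈ 0.518 with slerp weights a = sin((1−f)δ)/sin δ ≈ 1.010, b = sin(fδ)/sin δ ≈ 1.054.
p = a·p₁ + b·p₂ ≈ (0.807, -0.198, 0.556); φ = arcsin(p_z) ≈ 33.77°, λ = atan2(p_y, p_x) ≈ -13.79°.

≈ (34°N, 14°W)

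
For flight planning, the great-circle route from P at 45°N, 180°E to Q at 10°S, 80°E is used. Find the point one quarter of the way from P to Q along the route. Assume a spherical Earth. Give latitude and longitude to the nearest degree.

Write both endpoints as unit vectors p₁, p₂ with components (cos φ cos λ, cos φ sin λ, sin φ).
The central angle between the endpoints is δ = arccos(p₁·p₂) ≈ 1.817 rad (104.1°).
Interpolate at f = 1/4 with slerp weights a = sin((1−f)δ)/sin δ ≈ 1.009, b = sin(fδ)/sin δ ≈ 0.452.
p = a·p₁ + b·p₂ ≈ (-0.636, 0.439, 0.635); φ = arcsin(p_z) ≈ 39.41°, λ = atan2(p_y, p_x) ≈ 145.40°.

≈ 39°N, 145°E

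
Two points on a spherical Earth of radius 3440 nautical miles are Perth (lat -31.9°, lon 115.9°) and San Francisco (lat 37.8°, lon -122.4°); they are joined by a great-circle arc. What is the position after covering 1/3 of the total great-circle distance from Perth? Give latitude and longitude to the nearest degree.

≈ lat -8°, lon 156°

From cos δ = sin φ₁ sin φ₂ + cos φ₁ cos φ₂ cos Δλ, the central angle is δ ≈ 2.314 rad (132.6°).
Interpolate at f = 1/3 with slerp weights a = sin((1−f)δ)/sin δ ≈ 1.357, b = sin(fδ)/sin δ ≈ 0.946.
p = a·p₁ + b·p₂ ≈ (-0.904, 0.405, -0.137); φ = arcsin(p_z) ≈ -7.88°, λ = atan2(p_y, p_x) ≈ 155.86°.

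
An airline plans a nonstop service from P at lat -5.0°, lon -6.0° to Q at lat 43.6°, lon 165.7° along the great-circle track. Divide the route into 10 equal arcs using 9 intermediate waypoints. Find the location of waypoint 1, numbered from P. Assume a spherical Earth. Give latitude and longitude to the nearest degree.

≈ lat 9°, lon -4°

The haversine formula gives a central angle δ ≈ 2.456 rad (140.7°) between the endpoints.
Interpolate at f = 1/10 with slerp weights a = sin((1−f)δ)/sin δ ≈ 1.267, b = sin(fδ)/sin δ ≈ 0.384.
p = a·p₁ + b·p₂ ≈ (0.986, -0.063, 0.154); φ = arcsin(p_z) ≈ 8.88°, λ = atan2(p_y, p_x) ≈ -3.67°.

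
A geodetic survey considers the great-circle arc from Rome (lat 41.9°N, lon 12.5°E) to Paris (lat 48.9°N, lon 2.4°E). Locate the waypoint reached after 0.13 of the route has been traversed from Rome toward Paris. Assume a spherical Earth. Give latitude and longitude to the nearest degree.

≈ lat 43°N, lon 11°E

Convert each endpoint to a unit vector on the sphere (x = cos φ cos λ, y = cos φ sin λ, z = sin φ).
The central angle between the endpoints is δ = arccos(p₁·p₂) ≈ 0.174 rad (9.9°).
Interpolate at f = 0.13 with slerp weights a = sin((1−f)δ)/sin δ ≈ 0.871, b = sin(fδ)/sin δ ≈ 0.131.
p = a·p₁ + b·p₂ ≈ (0.719, 0.144, 0.680); φ = arcsin(p_z) ≈ 42.86°, λ = atan2(p_y, p_x) ≈ 11.32°.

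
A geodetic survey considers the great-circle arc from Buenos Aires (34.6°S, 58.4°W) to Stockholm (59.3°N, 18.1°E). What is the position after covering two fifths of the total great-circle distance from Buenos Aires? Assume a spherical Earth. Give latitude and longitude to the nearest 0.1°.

≈ (5.3°N, 35.8°W)

Convert each endpoint to a unit vector on the sphere (x = cos φ cos λ, y = cos φ sin λ, z = sin φ).
The central angle between the endpoints is δ = arccos(p₁·p₂) ≈ 1.972 rad (113.0°).
Interpolate at f = 2/5 with slerp weights a = sin((1−f)δ)/sin δ ≈ 1.005, b = sin(fδ)/sin δ ≈ 0.770.
p = a·p₁ + b·p₂ ≈ (0.808, -0.583, 0.092); φ = arcsin(p_z) ≈ 5.25°, λ = atan2(p_y, p_x) ≈ -35.81°.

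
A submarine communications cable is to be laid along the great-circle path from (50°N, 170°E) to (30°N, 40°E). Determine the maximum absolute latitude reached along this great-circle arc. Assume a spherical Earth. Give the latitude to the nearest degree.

The great circle lies in the plane with unit normal n̂ = (p₁ × p₂)/|p₁ × p₂|.
Here n̂_z ≈ -0.427; the vertex latitude is φ_max = arccos|n̂_z| ≈ 64.7°.
Check via Clairaut: cos φ_max = |cos φ₁| · sin C = cos(50.0°)·sin(41.6°) ≈ 0.427, again giving ≈ 64.7°.

≈ 65°N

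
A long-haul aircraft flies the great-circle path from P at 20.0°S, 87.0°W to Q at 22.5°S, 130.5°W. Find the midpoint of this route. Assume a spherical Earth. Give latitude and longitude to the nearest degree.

From cos δ = sin φ₁ sin φ₂ + cos φ₁ cos φ₂ cos Δλ, the central angle is δ ≈ 0.707 rad (40.5°).
Interpolate at f = 1/2 with slerp weights a = sin((1−f)δ)/sin δ ≈ 0.533, b = sin(fδ)/sin δ ≈ 0.533.
p = a·p₁ + b·p₂ ≈ (-0.294, -0.874, -0.386); φ = arcsin(p_z) ≈ -22.72°, λ = atan2(p_y, p_x) ≈ -108.56°.

≈ 23°S, 109°W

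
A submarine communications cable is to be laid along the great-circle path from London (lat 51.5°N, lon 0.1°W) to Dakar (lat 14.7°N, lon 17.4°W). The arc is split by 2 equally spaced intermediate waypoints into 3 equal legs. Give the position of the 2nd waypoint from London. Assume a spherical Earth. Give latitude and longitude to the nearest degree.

Convert each endpoint to a unit vector on the sphere (x = cos φ cos λ, y = cos φ sin λ, z = sin φ).
The central angle between the endpoints is δ = arccos(p₁·p₂) ≈ 0.686 rad (39.3°).
Interpolate at f = 2/3 with slerp weights a = sin((1−f)δ)/sin δ ≈ 0.358, b = sin(fδ)/sin δ ≈ 0.697.
p = a·p₁ + b·p₂ ≈ (0.866, -0.202, 0.457); φ = arcsin(p_z) ≈ 27.19°, λ = atan2(p_y, p_x) ≈ -13.13°.

≈ lat 27°N, lon 13°W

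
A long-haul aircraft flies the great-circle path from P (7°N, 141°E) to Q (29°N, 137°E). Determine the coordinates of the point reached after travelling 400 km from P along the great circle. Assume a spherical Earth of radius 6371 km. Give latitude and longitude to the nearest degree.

Convert each endpoint to a unit vector on the sphere (x = cos φ cos λ, y = cos φ sin λ, z = sin φ).
The central angle between the endpoints is δ = arccos(p₁·p₂) ≈ 0.390 rad (22.3°). The total great-circle distance is δ·R ≈ 0.390 × 6371 ≈ 2482 km, so the target fraction is f = 400/2482 ≈ 0.161.
Interpolate at f ≈ 0.161 with slerp weights a = sin((1−f)δ)/sin δ ≈ 0.845, b = sin(fδ)/sin δ ≈ 0.165.
p = a·p₁ + b·p₂ ≈ (-0.758, 0.626, 0.183); φ = arcsin(p_z) ≈ 10.55°, λ = atan2(p_y, p_x) ≈ 140.41°.

≈ (11°N, 140°E)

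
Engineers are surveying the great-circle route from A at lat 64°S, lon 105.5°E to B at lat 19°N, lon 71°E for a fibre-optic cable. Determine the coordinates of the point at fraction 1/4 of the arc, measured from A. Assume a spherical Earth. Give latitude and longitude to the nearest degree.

The haversine formula gives a central angle δ ≈ 1.522 rad (87.2°) between the endpoints.
Interpolate at f = 1/4 with slerp weights a = sin((1−f)δ)/sin δ ≈ 0.910, b = sin(fδ)/sin δ ≈ 0.372.
p = a·p₁ + b·p₂ ≈ (0.008, 0.717, -0.697); φ = arcsin(p_z) ≈ -44.20°, λ = atan2(p_y, p_x) ≈ 89.38°.

≈ lat 44°S, lon 89°E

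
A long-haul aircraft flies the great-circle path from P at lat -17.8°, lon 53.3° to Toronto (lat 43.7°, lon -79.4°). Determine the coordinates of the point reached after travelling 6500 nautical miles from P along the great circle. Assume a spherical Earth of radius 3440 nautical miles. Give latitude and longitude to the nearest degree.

Write both endpoints as unit vectors p₁, p₂ with components (cos φ cos λ, cos φ sin λ, sin φ).
The central angle between the endpoints is δ = arccos(p₁·p₂) ≈ 2.316 rad (132.7°). The total great-circle distance is δ·R ≈ 2.316 × 3440 ≈ 7967 nmi, so the target fraction is f = 6500/7967 ≈ 0.816.
Interpolate at f ≈ 0.816 with slerp weights a = sin((1−f)δ)/sin δ ≈ 0.563, b = sin(fδ)/sin δ ≈ 1.292.
p = a·p₁ + b·p₂ ≈ (0.492, -0.489, 0.721); φ = arcsin(p_z) ≈ 46.10°, λ = atan2(p_y, p_x) ≈ -44.81°.

≈ lat 46°, lon -45°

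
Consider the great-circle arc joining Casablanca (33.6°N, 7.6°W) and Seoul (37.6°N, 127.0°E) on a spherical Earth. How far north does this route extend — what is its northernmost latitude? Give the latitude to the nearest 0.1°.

≈ 61.7°N

The great circle lies in the plane with unit normal n̂ = (p₁ × p₂)/|p₁ × p₂|.
Here n̂_z ≈ +0.474; the vertex latitude is φ_max = arccos|n̂_z| ≈ 61.7°.
Check via Clairaut: cos φ_max = |cos φ₁| · sin C = cos(33.6°)·sin(34.7°) ≈ 0.474, again giving ≈ 61.7°.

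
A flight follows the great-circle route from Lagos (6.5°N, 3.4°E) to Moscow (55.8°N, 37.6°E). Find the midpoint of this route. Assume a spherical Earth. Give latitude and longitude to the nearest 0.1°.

Write both endpoints as unit vectors p₁, p₂ with components (cos φ cos λ, cos φ sin λ, sin φ).
The central angle between the endpoints is δ = arccos(p₁·p₂) ≈ 0.982 rad (56.3°).
Interpolate at f = 1/2 with slerp weights a = sin((1−f)δ)/sin δ ≈ 0.567, b = sin(fδ)/sin δ ≈ 0.567.
p = a·p₁ + b·p₂ ≈ (0.815, 0.228, 0.533); φ = arcsin(p_z) ≈ 32.21°, λ = atan2(p_y, p_x) ≈ 15.62°.

≈ 32.2°N, 15.6°E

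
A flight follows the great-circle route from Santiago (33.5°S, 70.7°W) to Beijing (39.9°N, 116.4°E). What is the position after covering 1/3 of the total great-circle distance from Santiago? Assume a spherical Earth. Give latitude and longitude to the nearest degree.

≈ 14°N, 104°W

From cos δ = sin φ₁ sin φ₂ + cos φ₁ cos φ₂ cos Δλ, the central angle is δ ≈ 2.992 rad (171.4°).
Interpolate at f = 1/3 with slerp weights a = sin((1−f)δ)/sin δ ≈ 6.124, b = sin(fδ)/sin δ ≈ 5.644.
p = a·p₁ + b·p₂ ≈ (-0.238, -0.941, 0.241); φ = arcsin(p_z) ≈ 13.92°, λ = atan2(p_y, p_x) ≈ -104.16°.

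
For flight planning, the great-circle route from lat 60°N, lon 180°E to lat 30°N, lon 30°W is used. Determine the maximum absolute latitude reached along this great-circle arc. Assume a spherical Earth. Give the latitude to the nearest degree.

The great circle lies in the plane with unit normal n̂ = (p₁ × p₂)/|p₁ × p₂|.
Here n̂_z ≈ +0.217; the vertex latitude is φ_max = arccos|n̂_z| ≈ 77.5°.
Check via Clairaut: cos φ_max = |cos φ₁| · sin C = cos(60.0°)·sin(25.7°) ≈ 0.217, again giving ≈ 77.5°.

≈ 77°N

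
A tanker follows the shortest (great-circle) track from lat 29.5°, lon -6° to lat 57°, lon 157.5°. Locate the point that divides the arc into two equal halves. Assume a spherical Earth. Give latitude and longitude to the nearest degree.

Convert each endpoint to a unit vector on the sphere (x = cos φ cos λ, y = cos φ sin λ, z = sin φ).
The central angle between the endpoints is δ = arccos(p₁·p₂) ≈ 1.612 rad (92.4°).
Interpolate at f = 1/2 with slerp weights a = sin((1−f)δ)/sin δ ≈ 0.722, b = sin(fδ)/sin δ ≈ 0.722.
p = a·p₁ + b·p₂ ≈ (0.262, 0.085, 0.961); φ = arcsin(p_z) ≈ 74.03°, λ = atan2(p_y, p_x) ≈ 17.96°.

≈ lat 74°, lon 18°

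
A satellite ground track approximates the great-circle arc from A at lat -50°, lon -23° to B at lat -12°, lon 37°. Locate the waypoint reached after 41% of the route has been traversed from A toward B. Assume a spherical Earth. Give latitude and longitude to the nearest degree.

≈ lat -38°, lon 9°

Convert each endpoint to a unit vector on the sphere (x = cos φ cos λ, y = cos φ sin λ, z = sin φ).
The central angle between the endpoints is δ = arccos(p₁·p₂) ≈ 1.077 rad (61.7°).
Interpolate at f = 0.41 with slerp weights a = sin((1−f)δ)/sin δ ≈ 0.674, b = sin(fδ)/sin δ ≈ 0.485.
p = a·p₁ + b·p₂ ≈ (0.778, 0.116, -0.617); φ = arcsin(p_z) ≈ -38.12°, λ = atan2(p_y, p_x) ≈ 8.51°.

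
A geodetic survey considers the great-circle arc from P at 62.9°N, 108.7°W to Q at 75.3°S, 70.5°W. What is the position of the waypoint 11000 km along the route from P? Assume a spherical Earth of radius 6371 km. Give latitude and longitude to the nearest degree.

≈ 35°S, 91°W

Convert each endpoint to a unit vector on the sphere (x = cos φ cos λ, y = cos φ sin λ, z = sin φ).
The central angle between the endpoints is δ = arccos(p₁·p₂) ≈ 2.450 rad (140.4°). The total great-circle distance is δ·R ≈ 2.450 × 6371 ≈ 15609 km, so the target fraction is f = 11000/15609 ≈ 0.705.
Interpolate at f ≈ 0.705 with slerp weights a = sin((1−f)δ)/sin δ ≈ 1.038, b = sin(fδ)/sin δ ≈ 1.549.
p = a·p₁ + b·p₂ ≈ (-0.020, -0.818, -0.574); φ = arcsin(p_z) ≈ -35.05°, λ = atan2(p_y, p_x) ≈ -91.43°.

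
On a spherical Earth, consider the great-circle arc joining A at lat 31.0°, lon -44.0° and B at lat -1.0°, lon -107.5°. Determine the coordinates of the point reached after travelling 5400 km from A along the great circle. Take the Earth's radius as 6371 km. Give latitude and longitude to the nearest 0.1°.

Convert each endpoint to a unit vector on the sphere (x = cos φ cos λ, y = cos φ sin λ, z = sin φ).
The central angle between the endpoints is δ = arccos(p₁·p₂) ≈ 1.188 rad (68.1°). The total great-circle distance is δ·R ≈ 1.188 × 6371 ≈ 7569 km, so the target fraction is f = 5400/7569 ≈ 0.713.
Interpolate at f ≈ 0.713 with slerp weights a = sin((1−f)δ)/sin δ ≈ 0.360, b = sin(fδ)/sin δ ≈ 0.808.
p = a·p₁ + b·p₂ ≈ (-0.021, -0.985, 0.171); φ = arcsin(p_z) ≈ 9.86°, λ = atan2(p_y, p_x) ≈ -91.22°.

≈ lat 9.9°, lon -91.2°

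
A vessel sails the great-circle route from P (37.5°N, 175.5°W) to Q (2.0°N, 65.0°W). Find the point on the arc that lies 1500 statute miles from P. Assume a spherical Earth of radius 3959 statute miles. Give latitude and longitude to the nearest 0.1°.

≈ (39.7°N, 147.8°W)

Write both endpoints as unit vectors p₁, p₂ with components (cos φ cos λ, cos φ sin λ, sin φ).
The central angle between the endpoints is δ = arccos(p₁·p₂) ≈ 1.830 rad (104.9°). The total great-circle distance is δ·R ≈ 1.830 × 3959 ≈ 7245 mi, so the target fraction is f = 1500/7245 ≈ 0.207.
Interpolate at f ≈ 0.207 with slerp weights a = sin((1−f)δ)/sin δ ≈ 1.027, b = sin(fδ)/sin δ ≈ 0.383.
p = a·p₁ + b·p₂ ≈ (-0.651, -0.411, 0.639); φ = arcsin(p_z) ≈ 39.69°, λ = atan2(p_y, p_x) ≈ -147.75°.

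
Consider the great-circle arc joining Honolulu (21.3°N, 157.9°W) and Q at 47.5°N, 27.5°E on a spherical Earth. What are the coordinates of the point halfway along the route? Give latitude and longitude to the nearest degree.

≈ 76°N, 172°W

Write both endpoints as unit vectors p₁, p₂ with components (cos φ cos λ, cos φ sin λ, sin φ).
The central angle between the endpoints is δ = arccos(p₁·p₂) ≈ 1.938 rad (111.0°).
Interpolate at f = 1/2 with slerp weights a = sin((1−f)δ)/sin δ ≈ 0.883, b = sin(fδ)/sin δ ≈ 0.883.
p = a·p₁ + b·p₂ ≈ (-0.233, -0.034, 0.972); φ = arcsin(p_z) ≈ 76.37°, λ = atan2(p_y, p_x) ≈ -171.69°.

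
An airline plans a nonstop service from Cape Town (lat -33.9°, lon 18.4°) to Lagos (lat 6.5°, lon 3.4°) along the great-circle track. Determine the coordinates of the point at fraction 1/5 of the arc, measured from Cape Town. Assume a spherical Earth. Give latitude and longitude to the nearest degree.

≈ lat -26°, lon 15°

Convert each endpoint to a unit vector on the sphere (x = cos φ cos λ, y = cos φ sin λ, z = sin φ).
The central angle between the endpoints is δ = arccos(p₁·p₂) ≈ 0.747 rad (42.8°).
Interpolate at f = 1/5 with slerp weights a = sin((1−f)δ)/sin δ ≈ 0.828, b = sin(fδ)/sin δ ≈ 0.219.
p = a·p₁ + b·p₂ ≈ (0.870, 0.230, -0.437); φ = arcsin(p_z) ≈ -25.92°, λ = atan2(p_y, p_x) ≈ 14.81°.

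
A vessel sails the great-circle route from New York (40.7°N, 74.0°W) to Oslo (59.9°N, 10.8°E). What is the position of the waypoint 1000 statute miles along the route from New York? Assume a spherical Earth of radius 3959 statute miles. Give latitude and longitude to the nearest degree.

Write both endpoints as unit vectors p₁, p₂ with components (cos φ cos λ, cos φ sin λ, sin φ).
The central angle between the endpoints is δ = arccos(p₁·p₂) ≈ 0.929 rad (53.2°). The total great-circle distance is δ·R ≈ 0.929 × 3959 ≈ 3678 mi, so the target fraction is f = 1000/3678 ≈ 0.272.
Interpolate at f ≈ 0.272 with slerp weights a = sin((1−f)δ)/sin δ ≈ 0.782, b = sin(fδ)/sin δ ≈ 0.312.
p = a·p₁ + b·p₂ ≈ (0.317, -0.540, 0.780); φ = arcsin(p_z) ≈ 51.22°, λ = atan2(p_y, p_x) ≈ -59.60°.

≈ (51°N, 60°W)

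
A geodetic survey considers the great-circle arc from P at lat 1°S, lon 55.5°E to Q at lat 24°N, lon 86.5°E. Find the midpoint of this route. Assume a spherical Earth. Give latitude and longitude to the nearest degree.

Write both endpoints as unit vectors p₁, p₂ with components (cos φ cos λ, cos φ sin λ, sin φ).
The central angle between the endpoints is δ = arccos(p₁·p₂) ≈ 0.683 rad (39.1°).
Interpolate at f = 1/2 with slerp weights a = sin((1−f)δ)/sin δ ≈ 0.531, b = sin(fδ)/sin δ ≈ 0.531.
p = a·p₁ + b·p₂ ≈ (0.330, 0.921, 0.207); φ = arcsin(p_z) ≈ 11.92°, λ = atan2(p_y, p_x) ≈ 70.28°.

≈ lat 12°N, lon 70°E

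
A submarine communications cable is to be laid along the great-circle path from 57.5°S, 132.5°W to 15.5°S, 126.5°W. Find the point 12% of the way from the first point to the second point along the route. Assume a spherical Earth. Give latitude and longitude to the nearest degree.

Convert each endpoint to a unit vector on the sphere (x = cos φ cos λ, y = cos φ sin λ, z = sin φ).
The central angle between the endpoints is δ = arccos(p₁·p₂) ≈ 0.737 rad (42.2°).
Interpolate at f = 0.12 with slerp weights a = sin((1−f)δ)/sin δ ≈ 0.899, b = sin(fδ)/sin δ ≈ 0.131.
p = a·p₁ + b·p₂ ≈ (-0.402, -0.458, -0.793); φ = arcsin(p_z) ≈ -52.48°, λ = atan2(p_y, p_x) ≈ -131.25°.

≈ 52°S, 131°W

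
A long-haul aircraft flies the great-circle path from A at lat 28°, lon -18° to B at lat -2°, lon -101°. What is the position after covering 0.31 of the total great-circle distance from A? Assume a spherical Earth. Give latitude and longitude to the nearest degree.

≈ lat 23°, lon -47°

Write both endpoints as unit vectors p₁, p₂ with components (cos φ cos λ, cos φ sin λ, sin φ).
The central angle between the endpoints is δ = arccos(p₁·p₂) ≈ 1.480 rad (84.8°).
Interpolate at f = 0.31 with slerp weights a = sin((1−f)δ)/sin δ ≈ 0.856, b = sin(fδ)/sin δ ≈ 0.445.
p = a·p₁ + b·p₂ ≈ (0.634, -0.670, 0.386); φ = arcsin(p_z) ≈ 22.73°, λ = atan2(p_y, p_x) ≈ -46.56°.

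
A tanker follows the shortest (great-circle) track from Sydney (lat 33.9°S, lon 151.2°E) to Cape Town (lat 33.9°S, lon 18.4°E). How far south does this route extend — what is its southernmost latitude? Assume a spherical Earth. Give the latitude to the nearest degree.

The great circle lies in the plane with unit normal n̂ = (p₁ × p₂)/|p₁ × p₂|.
Here n̂_z ≈ -0.512; the vertex latitude is φ_max = arccos|n̂_z| ≈ 59.2°.

≈ 59°S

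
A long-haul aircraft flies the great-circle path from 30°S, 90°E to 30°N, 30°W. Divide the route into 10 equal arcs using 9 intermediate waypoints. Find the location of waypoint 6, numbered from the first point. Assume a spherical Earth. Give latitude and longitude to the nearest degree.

≈ 7°N, 19°E

The haversine formula gives a central angle δ ≈ 2.246 rad (128.7°) between the endpoints.
Interpolate at f = 6/10 with slerp weights a = sin((1−f)δ)/sin δ ≈ 1.002, b = sin(fδ)/sin δ ≈ 1.249.
p = a·p₁ + b·p₂ ≈ (0.937, 0.327, 0.124); φ = arcsin(p_z) ≈ 7.10°, λ = atan2(p_y, p_x) ≈ 19.24°.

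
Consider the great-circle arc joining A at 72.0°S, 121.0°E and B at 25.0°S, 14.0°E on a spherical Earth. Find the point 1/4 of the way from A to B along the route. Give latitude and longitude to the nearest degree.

Convert each endpoint to a unit vector on the sphere (x = cos φ cos λ, y = cos φ sin λ, z = sin φ).
The central angle between the endpoints is δ = arccos(p₁·p₂) ≈ 1.245 rad (71.3°).
Interpolate at f = 1/4 with slerp weights a = sin((1−f)δ)/sin δ ≈ 0.848, b = sin(fδ)/sin δ ≈ 0.323.
p = a·p₁ + b·p₂ ≈ (0.149, 0.296, -0.944); φ = arcsin(p_z) ≈ -70.66°, λ = atan2(p_y, p_x) ≈ 63.22°.

≈ 71°S, 63°E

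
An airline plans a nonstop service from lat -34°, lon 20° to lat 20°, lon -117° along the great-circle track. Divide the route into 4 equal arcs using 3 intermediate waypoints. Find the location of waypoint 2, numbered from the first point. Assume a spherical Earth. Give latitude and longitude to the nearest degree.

From cos δ = sin φ₁ sin φ₂ + cos φ₁ cos φ₂ cos Δλ, the central angle is δ ≈ 2.436 rad (139.6°).
Interpolate at f = 2/4 with slerp weights a = sin((1−f)δ)/sin δ ≈ 1.446, b = sin(fδ)/sin δ ≈ 1.446.
p = a·p₁ + b·p₂ ≈ (0.510, -0.801, -0.314); φ = arcsin(p_z) ≈ -18.31°, λ = atan2(p_y, p_x) ≈ -57.52°.

≈ lat -18°, lon -58°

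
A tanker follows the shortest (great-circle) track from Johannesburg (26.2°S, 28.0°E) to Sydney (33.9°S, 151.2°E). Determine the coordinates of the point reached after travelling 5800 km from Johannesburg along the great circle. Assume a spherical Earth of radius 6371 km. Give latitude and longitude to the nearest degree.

≈ (51°S, 89°E)

Convert each endpoint to a unit vector on the sphere (x = cos φ cos λ, y = cos φ sin λ, z = sin φ).
The central angle between the endpoints is δ = arccos(p₁·p₂) ≈ 1.733 rad (99.3°). The total great-circle distance is δ·R ≈ 1.733 × 6371 ≈ 11041 km, so the target fraction is f = 5800/11041 ≈ 0.525.
Interpolate at f ≈ 0.525 with slerp weights a = sin((1−f)δ)/sin δ ≈ 0.743, b = sin(fδ)/sin δ ≈ 0.800.
p = a·p₁ + b·p₂ ≈ (0.006, 0.633, -0.774); φ = arcsin(p_z) ≈ -50.74°, λ = atan2(p_y, p_x) ≈ 89.42°.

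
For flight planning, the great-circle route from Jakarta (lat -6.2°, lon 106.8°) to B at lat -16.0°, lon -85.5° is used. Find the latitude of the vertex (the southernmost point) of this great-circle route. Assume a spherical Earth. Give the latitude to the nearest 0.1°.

The great circle lies in the plane with unit normal n̂ = (p₁ × p₂)/|p₁ × p₂|.
Here n̂_z ≈ +0.476; the vertex latitude is φ_max = arccos|n̂_z| ≈ 61.6°.
Check via Clairaut: cos φ_max = |cos φ₁| · sin C = cos(6.2°)·sin(151.4°) ≈ 0.476, again giving ≈ 61.6°.

≈ -61.6°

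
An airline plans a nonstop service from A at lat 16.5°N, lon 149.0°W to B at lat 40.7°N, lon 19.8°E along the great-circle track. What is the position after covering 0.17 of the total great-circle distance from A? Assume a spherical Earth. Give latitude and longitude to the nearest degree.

Convert each endpoint to a unit vector on the sphere (x = cos φ cos λ, y = cos φ sin λ, z = sin φ).
The central angle between the endpoints is δ = arccos(p₁·p₂) ≈ 2.127 rad (121.9°).
Interpolate at f = 0.17 with slerp weights a = sin((1−f)δ)/sin δ ≈ 1.155, b = sin(fδ)/sin δ ≈ 0.416.
p = a·p₁ + b·p₂ ≈ (-0.652, -0.464, 0.600); φ = arcsin(p_z) ≈ 36.85°, λ = atan2(p_y, p_x) ≈ -144.60°.

≈ lat 37°N, lon 145°W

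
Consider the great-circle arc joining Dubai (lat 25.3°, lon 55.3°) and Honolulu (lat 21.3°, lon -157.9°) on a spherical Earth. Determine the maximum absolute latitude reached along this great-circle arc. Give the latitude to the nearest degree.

≈ 56°

The great circle lies in the plane with unit normal n̂ = (p₁ × p₂)/|p₁ × p₂|.
Here n̂_z ≈ +0.552; the vertex latitude is φ_max = arccos|n̂_z| ≈ 56.5°.
Check via Clairaut: cos φ_max = |cos φ₁| · sin C = cos(25.3°)·sin(37.6°) ≈ 0.552, again giving ≈ 56.5°.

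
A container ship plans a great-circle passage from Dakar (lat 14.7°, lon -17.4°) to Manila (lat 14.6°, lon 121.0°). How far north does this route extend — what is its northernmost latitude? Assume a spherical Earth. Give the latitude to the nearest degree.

The great circle lies in the plane with unit normal n̂ = (p₁ × p₂)/|p₁ × p₂|.
Here n̂_z ≈ +0.805; the vertex latitude is φ_max = arccos|n̂_z| ≈ 36.4°.

≈ 36°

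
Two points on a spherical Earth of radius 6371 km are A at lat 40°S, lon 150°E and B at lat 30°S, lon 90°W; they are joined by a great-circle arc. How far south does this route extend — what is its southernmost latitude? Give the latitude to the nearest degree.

≈ 55°S

The great circle lies in the plane with unit normal n̂ = (p₁ × p₂)/|p₁ × p₂|.
Here n̂_z ≈ +0.575; the vertex latitude is φ_max = arccos|n̂_z| ≈ 54.9°.
Check via Clairaut: cos φ_max = |cos φ₁| · sin C = cos(40.0°)·sin(131.4°) ≈ 0.575, again giving ≈ 54.9°.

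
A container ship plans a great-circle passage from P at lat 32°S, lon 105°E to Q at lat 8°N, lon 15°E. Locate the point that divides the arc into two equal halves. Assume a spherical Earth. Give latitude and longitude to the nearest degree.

≈ lat 17°S, lon 56°E

Convert each endpoint to a unit vector on the sphere (x = cos φ cos λ, y = cos φ sin λ, z = sin φ).
The central angle between the endpoints is δ = arccos(p₁·p₂) ≈ 1.645 rad (94.2°).
Interpolate at f = 1/2 with slerp weights a = sin((1−f)δ)/sin δ ≈ 0.735, b = sin(fδ)/sin δ ≈ 0.735.
p = a·p₁ + b·p₂ ≈ (0.542, 0.790, -0.287); φ = arcsin(p_z) ≈ -16.68°, λ = atan2(p_y, p_x) ≈ 55.58°.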